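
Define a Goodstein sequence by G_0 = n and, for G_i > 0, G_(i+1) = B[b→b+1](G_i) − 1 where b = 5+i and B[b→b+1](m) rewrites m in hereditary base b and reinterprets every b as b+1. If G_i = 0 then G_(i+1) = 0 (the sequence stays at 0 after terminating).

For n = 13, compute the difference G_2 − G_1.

1

G_0=13  [base 5] 2·5 + 3  →[5↦6]→  2·6 + 3 = 15  −1 ⇒ G_1=14
G_1=14  [base 6] 2·6 + 2  →[6↦7]→  2·7 + 2 = 16  −1 ⇒ G_2=15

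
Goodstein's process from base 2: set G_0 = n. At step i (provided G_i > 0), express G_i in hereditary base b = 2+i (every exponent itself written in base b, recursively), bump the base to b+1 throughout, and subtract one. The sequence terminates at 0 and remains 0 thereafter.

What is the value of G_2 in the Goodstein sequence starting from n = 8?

553

8 —HB2→ 2^(2 + 1) —bump→ 3^(3 + 1) = 81 —(−1)→ 80
80 —HB3→ 2·3^3 + 2·3^2 + 2·3 + 2 —bump→ 2·4^4 + 2·4^2 + 2·4 + 2 = 554 —(−1)→ 553
553 —HB4→ 2·4^4 + 2·4^2 + 2·4 + 1 —bump→ 2·5^5 + 2·5^2 + 2·5 + 1 = 6311 —(−1)→ 6310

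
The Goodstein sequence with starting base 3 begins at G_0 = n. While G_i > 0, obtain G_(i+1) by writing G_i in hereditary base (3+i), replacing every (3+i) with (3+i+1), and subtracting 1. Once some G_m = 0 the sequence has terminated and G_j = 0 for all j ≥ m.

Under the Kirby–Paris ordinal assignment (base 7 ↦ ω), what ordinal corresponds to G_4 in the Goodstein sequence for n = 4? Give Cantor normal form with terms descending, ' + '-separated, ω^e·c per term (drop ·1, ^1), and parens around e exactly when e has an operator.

4 —HB3→ 3 + 1 —bump→ 4 + 1 = 5 —(−1)→ 4
4 —HB4→ 4 —bump→ 5 = 5 —(−1)→ 4
4 —HB5→ 4 —bump→ 4 = 4 —(−1)→ 3
3 —HB6→ 3 —bump→ 3 = 3 —(−1)→ 2
2 —HB7→ 2 —bump→ 2 = 2 —(−1)→ 1

2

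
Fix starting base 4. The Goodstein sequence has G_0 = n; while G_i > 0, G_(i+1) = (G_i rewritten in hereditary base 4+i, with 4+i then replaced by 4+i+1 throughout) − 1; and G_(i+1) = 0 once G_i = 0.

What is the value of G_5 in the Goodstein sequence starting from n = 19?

69

[0] 19 ≡ 4^2 + 3 (base 4). Lift 5: 28. −1: 27.
[1] 27 ≡ 5^2 + 2 (base 5). Lift 6: 38. −1: 37.
[2] 37 ≡ 6^2 + 1 (base 6). Lift 7: 50. −1: 49.
[3] 49 ≡ 7^2 (base 7). Lift 8: 64. −1: 63.
[4] 63 ≡ 7·8 + 7 (base 8). Lift 9: 70. −1: 69.
[5] 69 ≡ 7·9 + 6 (base 9). Lift 10: 76. −1: 75.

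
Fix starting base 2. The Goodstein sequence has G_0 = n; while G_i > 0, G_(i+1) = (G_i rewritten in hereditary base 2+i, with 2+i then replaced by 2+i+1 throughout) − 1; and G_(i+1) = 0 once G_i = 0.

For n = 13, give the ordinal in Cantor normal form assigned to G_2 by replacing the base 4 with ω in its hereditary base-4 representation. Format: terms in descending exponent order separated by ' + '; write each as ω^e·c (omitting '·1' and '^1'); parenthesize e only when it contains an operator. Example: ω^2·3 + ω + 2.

ω^(ω + 1) + ω^3·3 + ω^2·3 + ω·3 + 3

step 0: 13 = 2^(2 + 1) + 2^2 + 1; sub 3 for 2: 3^(3 + 1) + 3^3 + 1; = 109; G_1 = 109−1 = 108
step 1: 108 = 3^(3 + 1) + 3^3; sub 4 for 3: 4^(4 + 1) + 4^4; = 1280; G_2 = 1280−1 = 1279
step 2: 1279 = 4^(4 + 1) + 3·4^3 + 3·4^2 + 3·4 + 3; sub 5 for 4: 5^(5 + 1) + 3·5^3 + 3·5^2 + 3·5 + 3; = 16093; G_3 = 16093−1 = 16092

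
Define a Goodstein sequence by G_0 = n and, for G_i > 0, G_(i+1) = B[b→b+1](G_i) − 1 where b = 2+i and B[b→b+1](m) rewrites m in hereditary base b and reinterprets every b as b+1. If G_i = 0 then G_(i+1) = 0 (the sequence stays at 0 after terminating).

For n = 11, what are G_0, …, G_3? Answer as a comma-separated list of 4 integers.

11, 84, 1027, 15627

base 2: 11 = 2^(2 + 1) + 2 + 1; at 3: 3^(3 + 1) + 3 + 1 = 85; next = 84
base 3: 84 = 3^(3 + 1) + 3; at 4: 4^(4 + 1) + 4 = 1028; next = 1027
base 4: 1027 = 4^(4 + 1) + 3; at 5: 5^(5 + 1) + 3 = 15628; next = 15627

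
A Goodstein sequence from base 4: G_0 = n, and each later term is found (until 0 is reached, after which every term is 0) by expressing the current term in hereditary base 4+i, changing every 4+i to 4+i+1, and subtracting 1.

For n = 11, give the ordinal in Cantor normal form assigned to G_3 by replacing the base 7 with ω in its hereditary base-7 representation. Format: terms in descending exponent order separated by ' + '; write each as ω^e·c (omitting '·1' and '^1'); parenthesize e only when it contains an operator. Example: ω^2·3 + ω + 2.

11 —HB4→ 2·4 + 3 —bump→ 2·5 + 3 = 13 —(−1)→ 12
12 —HB5→ 2·5 + 2 —bump→ 2·6 + 2 = 14 —(−1)→ 13
13 —HB6→ 2·6 + 1 —bump→ 2·7 + 1 = 15 —(−1)→ 14
14 —HB7→ 2·7 —bump→ 2·8 = 16 —(−1)→ 15

ω·2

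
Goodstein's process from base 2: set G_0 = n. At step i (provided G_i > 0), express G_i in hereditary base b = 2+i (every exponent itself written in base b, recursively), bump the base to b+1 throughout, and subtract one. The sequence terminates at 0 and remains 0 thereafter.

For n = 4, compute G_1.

26

[0] 4 ≡ 2^2 (base 2). Lift 3: 27. −1: 26.
[1] 26 ≡ 2·3^2 + 2·3 + 2 (base 3). Lift 4: 42. −1: 41.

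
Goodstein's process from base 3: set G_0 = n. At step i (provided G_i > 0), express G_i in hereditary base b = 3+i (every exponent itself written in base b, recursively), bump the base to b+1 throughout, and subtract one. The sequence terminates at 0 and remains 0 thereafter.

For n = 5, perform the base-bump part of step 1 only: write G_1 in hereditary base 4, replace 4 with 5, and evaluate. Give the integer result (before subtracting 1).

6

step 0: 5 = 3 + 2; sub 4 for 3: 4 + 2; = 6; G_1 = 6−1 = 5
step 1: 5 = 4 + 1; sub 5 for 4: 5 + 1; = 6; G_2 = 6−1 = 5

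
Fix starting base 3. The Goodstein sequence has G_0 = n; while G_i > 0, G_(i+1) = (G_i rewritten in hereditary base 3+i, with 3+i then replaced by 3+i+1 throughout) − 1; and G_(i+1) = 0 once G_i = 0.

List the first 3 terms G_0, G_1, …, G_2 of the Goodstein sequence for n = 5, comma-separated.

5, 5, 5

5 —HB3→ 3 + 2 —bump→ 4 + 2 = 6 —(−1)→ 5
5 —HB4→ 4 + 1 —bump→ 5 + 1 = 6 —(−1)→ 5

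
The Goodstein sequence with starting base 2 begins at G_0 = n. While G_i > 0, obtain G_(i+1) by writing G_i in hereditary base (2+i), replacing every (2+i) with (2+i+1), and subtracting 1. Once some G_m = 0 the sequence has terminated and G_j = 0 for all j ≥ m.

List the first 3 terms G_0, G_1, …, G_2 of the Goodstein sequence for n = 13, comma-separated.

13, 108, 1279

G_0=13  [base 2] 2^(2 + 1) + 2^2 + 1  →[2↦3]→  3^(3 + 1) + 3^3 + 1 = 109  −1 ⇒ G_1=108
G_1=108  [base 3] 3^(3 + 1) + 3^3  →[3↦4]→  4^(4 + 1) + 4^4 = 1280  −1 ⇒ G_2=1279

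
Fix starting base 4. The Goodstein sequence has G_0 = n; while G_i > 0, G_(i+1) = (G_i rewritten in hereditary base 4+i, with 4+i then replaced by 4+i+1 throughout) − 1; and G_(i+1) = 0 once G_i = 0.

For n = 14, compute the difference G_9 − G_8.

1

(0) 14|_4 = 3·4 + 2 ↦ 3·5 + 2|_5 = 17 ⇒ 16
(1) 16|_5 = 3·5 + 1 ↦ 3·6 + 1|_6 = 19 ⇒ 18
(2) 18|_6 = 3·6 ↦ 3·7|_7 = 21 ⇒ 20
(3) 20|_7 = 2·7 + 6 ↦ 2·8 + 6|_8 = 22 ⇒ 21
(4) 21|_8 = 2·8 + 5 ↦ 2·9 + 5|_9 = 23 ⇒ 22
(5) 22|_9 = 2·9 + 4 ↦ 2·10 + 4|_10 = 24 ⇒ 23
(6) 23|_10 = 2·10 + 3 ↦ 2·11 + 3|_11 = 25 ⇒ 24
(7) 24|_11 = 2·11 + 2 ↦ 2·12 + 2|_12 = 26 ⇒ 25
(8) 25|_12 = 2·12 + 1 ↦ 2·13 + 1|_13 = 27 ⇒ 26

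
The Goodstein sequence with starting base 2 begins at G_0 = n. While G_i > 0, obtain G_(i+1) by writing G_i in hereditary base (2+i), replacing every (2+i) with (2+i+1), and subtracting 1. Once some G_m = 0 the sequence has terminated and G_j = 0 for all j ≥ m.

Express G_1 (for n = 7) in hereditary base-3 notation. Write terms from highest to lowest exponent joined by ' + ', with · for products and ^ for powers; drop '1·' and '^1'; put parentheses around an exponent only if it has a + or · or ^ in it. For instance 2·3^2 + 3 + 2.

base 2: 7 = 2^2 + 2 + 1; at 3: 3^3 + 3 + 1 = 31; next = 30
base 3: 30 = 3^3 + 3; at 4: 4^4 + 4 = 260; next = 259

3^3 + 3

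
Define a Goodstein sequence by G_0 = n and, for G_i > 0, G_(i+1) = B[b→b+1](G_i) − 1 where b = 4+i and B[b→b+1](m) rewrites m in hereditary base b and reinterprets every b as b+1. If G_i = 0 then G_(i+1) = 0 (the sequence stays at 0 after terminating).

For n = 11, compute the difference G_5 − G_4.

(0) 11|_4 = 2·4 + 3 ↦ 2·5 + 3|_5 = 13 ⇒ 12
(1) 12|_5 = 2·5 + 2 ↦ 2·6 + 2|_6 = 14 ⇒ 13
(2) 13|_6 = 2·6 + 1 ↦ 2·7 + 1|_7 = 15 ⇒ 14
(3) 14|_7 = 2·7 ↦ 2·8|_8 = 16 ⇒ 15
(4) 15|_8 = 8 + 7 ↦ 9 + 7|_9 = 16 ⇒ 15

0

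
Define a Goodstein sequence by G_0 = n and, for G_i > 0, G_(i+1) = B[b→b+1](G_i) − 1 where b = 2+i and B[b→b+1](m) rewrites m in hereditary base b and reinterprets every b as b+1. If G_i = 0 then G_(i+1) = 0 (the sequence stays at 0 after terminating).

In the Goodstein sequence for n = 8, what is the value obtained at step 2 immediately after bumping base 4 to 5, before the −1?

6311

G_0 = 8. HB_2(8) = 2^(2 + 1). Bump = 81. G_1 = 80.
G_1 = 80. HB_3(80) = 2·3^3 + 2·3^2 + 2·3 + 2. Bump = 554. G_2 = 553.
G_2 = 553. HB_4(553) = 2·4^4 + 2·4^2 + 2·4 + 1. Bump = 6311. G_3 = 6310.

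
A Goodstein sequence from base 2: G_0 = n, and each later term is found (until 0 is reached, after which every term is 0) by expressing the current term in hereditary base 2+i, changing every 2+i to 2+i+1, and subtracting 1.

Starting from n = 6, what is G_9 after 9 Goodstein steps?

885775

(0) 6|_2 = 2^2 + 2 ↦ 3^3 + 3|_3 = 30 ⇒ 29
(1) 29|_3 = 3^3 + 2 ↦ 4^4 + 2|_4 = 258 ⇒ 257
(2) 257|_4 = 4^4 + 1 ↦ 5^5 + 1|_5 = 3126 ⇒ 3125
(3) 3125|_5 = 5^5 ↦ 6^6|_6 = 46656 ⇒ 46655
(4) 46655|_6 = 5·6^5 + 5·6^4 + 5·6^3 + 5·6^2 + 5·6 + 5 ↦ 5·7^5 + 5·7^4 + 5·7^3 + 5·7^2 + 5·7 + 5|_7 = 98040 ⇒ 98039
(5) 98039|_7 = 5·7^5 + 5·7^4 + 5·7^3 + 5·7^2 + 5·7 + 4 ↦ 5·8^5 + 5·8^4 + 5·8^3 + 5·8^2 + 5·8 + 4|_8 = 187244 ⇒ 187243
(6) 187243|_8 = 5·8^5 + 5·8^4 + 5·8^3 + 5·8^2 + 5·8 + 3 ↦ 5·9^5 + 5·9^4 + 5·9^3 + 5·9^2 + 5·9 + 3|_9 = 332148 ⇒ 332147
(7) 332147|_9 = 5·9^5 + 5·9^4 + 5·9^3 + 5·9^2 + 5·9 + 2 ↦ 5·10^5 + 5·10^4 + 5·10^3 + 5·10^2 + 5·10 + 2|_10 = 555552 ⇒ 555551
(8) 555551|_10 = 5·10^5 + 5·10^4 + 5·10^3 + 5·10^2 + 5·10 + 1 ↦ 5·11^5 + 5·11^4 + 5·11^3 + 5·11^2 + 5·11 + 1|_11 = 885776 ⇒ 885775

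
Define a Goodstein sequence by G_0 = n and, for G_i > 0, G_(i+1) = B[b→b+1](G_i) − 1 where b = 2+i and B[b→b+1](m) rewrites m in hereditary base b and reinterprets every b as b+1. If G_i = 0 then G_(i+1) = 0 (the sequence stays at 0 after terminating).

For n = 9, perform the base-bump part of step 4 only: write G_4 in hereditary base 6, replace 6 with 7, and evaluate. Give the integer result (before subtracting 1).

2471827

base 2: 9 = 2^(2 + 1) + 1; at 3: 3^(3 + 1) + 1 = 82; next = 81
base 3: 81 = 3^(3 + 1); at 4: 4^(4 + 1) = 1024; next = 1023
base 4: 1023 = 3·4^4 + 3·4^3 + 3·4^2 + 3·4 + 3; at 5: 3·5^5 + 3·5^3 + 3·5^2 + 3·5 + 3 = 9843; next = 9842
base 5: 9842 = 3·5^5 + 3·5^3 + 3·5^2 + 3·5 + 2; at 6: 3·6^6 + 3·6^3 + 3·6^2 + 3·6 + 2 = 140744; next = 140743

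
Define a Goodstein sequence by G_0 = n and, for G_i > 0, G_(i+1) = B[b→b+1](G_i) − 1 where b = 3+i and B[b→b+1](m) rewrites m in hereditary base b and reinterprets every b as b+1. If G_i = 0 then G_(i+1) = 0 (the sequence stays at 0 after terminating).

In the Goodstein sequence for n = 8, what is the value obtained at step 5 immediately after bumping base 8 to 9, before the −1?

12

step 0: 8 = 2·3 + 2; sub 4 for 3: 2·4 + 2; = 10; G_1 = 10−1 = 9
step 1: 9 = 2·4 + 1; sub 5 for 4: 2·5 + 1; = 11; G_2 = 11−1 = 10
step 2: 10 = 2·5; sub 6 for 5: 2·6; = 12; G_3 = 12−1 = 11
step 3: 11 = 6 + 5; sub 7 for 6: 7 + 5; = 12; G_4 = 12−1 = 11
step 4: 11 = 7 + 4; sub 8 for 7: 8 + 4; = 12; G_5 = 12−1 = 11
step 5: 11 = 8 + 3; sub 9 for 8: 9 + 3; = 12; G_6 = 12−1 = 11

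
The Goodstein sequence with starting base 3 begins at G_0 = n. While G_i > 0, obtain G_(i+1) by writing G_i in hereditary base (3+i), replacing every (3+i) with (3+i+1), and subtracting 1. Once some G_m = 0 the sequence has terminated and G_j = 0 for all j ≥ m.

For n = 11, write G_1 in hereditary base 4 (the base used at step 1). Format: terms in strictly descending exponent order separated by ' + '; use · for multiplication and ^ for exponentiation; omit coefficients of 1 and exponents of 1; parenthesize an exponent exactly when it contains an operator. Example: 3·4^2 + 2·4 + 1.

[0] 11 ≡ 3^2 + 2 (base 3). Lift 4: 18. −1: 17.
[1] 17 ≡ 4^2 + 1 (base 4). Lift 5: 26. −1: 25.

4^2 + 1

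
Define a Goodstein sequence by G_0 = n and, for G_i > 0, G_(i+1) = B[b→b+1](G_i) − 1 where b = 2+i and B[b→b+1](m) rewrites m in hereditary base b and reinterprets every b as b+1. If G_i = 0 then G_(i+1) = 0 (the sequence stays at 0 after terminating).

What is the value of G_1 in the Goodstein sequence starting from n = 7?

i=0: 7 = 2^2 + 2 + 1 (b=2); 2→3: 3^3 + 3 + 1 = 31; 31−1 = 30
i=1: 30 = 3^3 + 3 (b=3); 3→4: 4^4 + 4 = 260; 260−1 = 259

30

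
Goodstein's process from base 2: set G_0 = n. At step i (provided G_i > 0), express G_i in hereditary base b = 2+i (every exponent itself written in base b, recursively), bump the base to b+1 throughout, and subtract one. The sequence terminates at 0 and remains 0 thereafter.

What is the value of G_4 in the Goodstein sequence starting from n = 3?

1

G_0=3  [base 2] 2 + 1  →[2↦3]→  3 + 1 = 4  −1 ⇒ G_1=3
G_1=3  [base 3] 3  →[3↦4]→  4 = 4  −1 ⇒ G_2=3
G_2=3  [base 4] 3  →[4↦5]→  3 = 3  −1 ⇒ G_3=2
G_3=2  [base 5] 2  →[5↦6]→  2 = 2  −1 ⇒ G_4=1
G_4=1  [base 6] 1  →[6↦7]→  1 = 1  −1 ⇒ G_5=0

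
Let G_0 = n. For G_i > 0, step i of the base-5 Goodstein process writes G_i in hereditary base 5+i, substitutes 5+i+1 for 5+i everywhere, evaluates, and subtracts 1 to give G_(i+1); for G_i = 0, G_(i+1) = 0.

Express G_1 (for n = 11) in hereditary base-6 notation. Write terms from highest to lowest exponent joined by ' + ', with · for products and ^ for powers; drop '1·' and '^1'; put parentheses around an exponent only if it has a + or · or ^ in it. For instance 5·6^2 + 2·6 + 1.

2·6

G_0 = 11. HB_5(11) = 2·5 + 1. Bump = 13. G_1 = 12.
G_1 = 12. HB_6(12) = 2·6. Bump = 14. G_2 = 13.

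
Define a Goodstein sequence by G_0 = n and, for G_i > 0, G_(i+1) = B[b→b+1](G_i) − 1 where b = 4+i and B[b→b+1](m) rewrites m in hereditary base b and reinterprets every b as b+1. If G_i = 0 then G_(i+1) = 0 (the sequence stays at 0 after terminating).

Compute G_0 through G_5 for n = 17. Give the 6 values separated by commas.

17, 25, 35, 39, 43, 47

(0) 17|_4 = 4^2 + 1 ↦ 5^2 + 1|_5 = 26 ⇒ 25
(1) 25|_5 = 5^2 ↦ 6^2|_6 = 36 ⇒ 35
(2) 35|_6 = 5·6 + 5 ↦ 5·7 + 5|_7 = 40 ⇒ 39
(3) 39|_7 = 5·7 + 4 ↦ 5·8 + 4|_8 = 44 ⇒ 43
(4) 43|_8 = 5·8 + 3 ↦ 5·9 + 3|_9 = 48 ⇒ 47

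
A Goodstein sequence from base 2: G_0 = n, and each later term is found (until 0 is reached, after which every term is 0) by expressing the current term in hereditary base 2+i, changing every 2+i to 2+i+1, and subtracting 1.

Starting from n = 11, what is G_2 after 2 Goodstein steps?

11 —HB2→ 2^(2 + 1) + 2 + 1 —bump→ 3^(3 + 1) + 3 + 1 = 85 —(−1)→ 84
84 —HB3→ 3^(3 + 1) + 3 —bump→ 4^(4 + 1) + 4 = 1028 —(−1)→ 1027
1027 —HB4→ 4^(4 + 1) + 3 —bump→ 5^(5 + 1) + 3 = 15628 —(−1)→ 15627

1027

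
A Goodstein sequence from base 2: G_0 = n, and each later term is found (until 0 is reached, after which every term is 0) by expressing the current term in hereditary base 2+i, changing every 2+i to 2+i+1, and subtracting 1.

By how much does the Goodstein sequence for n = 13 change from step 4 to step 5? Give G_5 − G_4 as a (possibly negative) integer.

step 0: 13 = 2^(2 + 1) + 2^2 + 1; sub 3 for 2: 3^(3 + 1) + 3^3 + 1; = 109; G_1 = 109−1 = 108
step 1: 108 = 3^(3 + 1) + 3^3; sub 4 for 3: 4^(4 + 1) + 4^4; = 1280; G_2 = 1280−1 = 1279
step 2: 1279 = 4^(4 + 1) + 3·4^3 + 3·4^2 + 3·4 + 3; sub 5 for 4: 5^(5 + 1) + 3·5^3 + 3·5^2 + 3·5 + 3; = 16093; G_3 = 16093−1 = 16092
step 3: 16092 = 5^(5 + 1) + 3·5^3 + 3·5^2 + 3·5 + 2; sub 6 for 5: 6^(6 + 1) + 3·6^3 + 3·6^2 + 3·6 + 2; = 280712; G_4 = 280712−1 = 280711
step 4: 280711 = 6^(6 + 1) + 3·6^3 + 3·6^2 + 3·6 + 1; sub 7 for 6: 7^(7 + 1) + 3·7^3 + 3·7^2 + 3·7 + 1; = 5765999; G_5 = 5765999−1 = 5765998

5485287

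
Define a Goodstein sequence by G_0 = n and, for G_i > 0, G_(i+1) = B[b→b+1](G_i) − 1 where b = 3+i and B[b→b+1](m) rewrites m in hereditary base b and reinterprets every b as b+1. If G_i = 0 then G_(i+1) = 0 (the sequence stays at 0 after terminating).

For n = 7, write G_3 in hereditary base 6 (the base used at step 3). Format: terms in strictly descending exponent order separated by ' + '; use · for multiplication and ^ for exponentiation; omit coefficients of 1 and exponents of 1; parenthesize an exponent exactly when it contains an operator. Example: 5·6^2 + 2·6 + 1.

6 + 3

[0] 7 ≡ 2·3 + 1 (base 3). Lift 4: 9. −1: 8.
[1] 8 ≡ 2·4 (base 4). Lift 5: 10. −1: 9.
[2] 9 ≡ 5 + 4 (base 5). Lift 6: 10. −1: 9.
[3] 9 ≡ 6 + 3 (base 6). Lift 7: 10. −1: 9.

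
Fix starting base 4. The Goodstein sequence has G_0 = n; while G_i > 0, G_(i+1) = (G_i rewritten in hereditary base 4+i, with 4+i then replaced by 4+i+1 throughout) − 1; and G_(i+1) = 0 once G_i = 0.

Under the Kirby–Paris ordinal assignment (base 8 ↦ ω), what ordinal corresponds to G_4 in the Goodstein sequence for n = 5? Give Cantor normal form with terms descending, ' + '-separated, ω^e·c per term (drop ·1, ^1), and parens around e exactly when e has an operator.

3

[0] 5 ≡ 4 + 1 (base 4). Lift 5: 6. −1: 5.
[1] 5 ≡ 5 (base 5). Lift 6: 6. −1: 5.
[2] 5 ≡ 5 (base 6). Lift 7: 5. −1: 4.
[3] 4 ≡ 4 (base 7). Lift 8: 4. −1: 3.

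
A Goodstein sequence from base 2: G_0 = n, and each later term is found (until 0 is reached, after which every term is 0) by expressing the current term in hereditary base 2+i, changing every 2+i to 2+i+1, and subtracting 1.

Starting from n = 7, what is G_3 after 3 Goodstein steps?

i=0: 7 = 2^2 + 2 + 1 (b=2); 2→3: 3^3 + 3 + 1 = 31; 31−1 = 30
i=1: 30 = 3^3 + 3 (b=3); 3→4: 4^4 + 4 = 260; 260−1 = 259
i=2: 259 = 4^4 + 3 (b=4); 4→5: 5^5 + 3 = 3128; 3128−1 = 3127
i=3: 3127 = 5^5 + 2 (b=5); 5→6: 6^6 + 2 = 46658; 46658−1 = 46657

3127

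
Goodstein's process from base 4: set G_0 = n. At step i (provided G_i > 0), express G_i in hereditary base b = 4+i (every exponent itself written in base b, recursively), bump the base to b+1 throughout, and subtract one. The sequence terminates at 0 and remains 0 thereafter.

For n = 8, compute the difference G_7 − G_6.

-1

i=0: 8 = 2·4 (b=4); 4→5: 2·5 = 10; 10−1 = 9
i=1: 9 = 5 + 4 (b=5); 5→6: 6 + 4 = 10; 10−1 = 9
i=2: 9 = 6 + 3 (b=6); 6→7: 7 + 3 = 10; 10−1 = 9
i=3: 9 = 7 + 2 (b=7); 7→8: 8 + 2 = 10; 10−1 = 9
i=4: 9 = 8 + 1 (b=8); 8→9: 9 + 1 = 10; 10−1 = 9
i=5: 9 = 9 (b=9); 9→10: 10 = 10; 10−1 = 9
i=6: 9 = 9 (b=10); 10→11: 9 = 9; 9−1 = 8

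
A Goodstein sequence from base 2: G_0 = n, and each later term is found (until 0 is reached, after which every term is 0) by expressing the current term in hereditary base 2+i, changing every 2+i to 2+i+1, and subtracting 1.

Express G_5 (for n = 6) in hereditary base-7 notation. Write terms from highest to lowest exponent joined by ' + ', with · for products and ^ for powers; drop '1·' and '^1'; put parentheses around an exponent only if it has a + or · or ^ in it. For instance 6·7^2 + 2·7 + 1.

5·7^5 + 5·7^4 + 5·7^3 + 5·7^2 + 5·7 + 4

G_0=6  [base 2] 2^2 + 2  →[2↦3]→  3^3 + 3 = 30  −1 ⇒ G_1=29
G_1=29  [base 3] 3^3 + 2  →[3↦4]→  4^4 + 2 = 258  −1 ⇒ G_2=257
G_2=257  [base 4] 4^4 + 1  →[4↦5]→  5^5 + 1 = 3126  −1 ⇒ G_3=3125
G_3=3125  [base 5] 5^5  →[5↦6]→  6^6 = 46656  −1 ⇒ G_4=46655
G_4=46655  [base 6] 5·6^5 + 5·6^4 + 5·6^3 + 5·6^2 + 5·6 + 5  →[6↦7]→  5·7^5 + 5·7^4 + 5·7^3 + 5·7^2 + 5·7 + 5 = 98040  −1 ⇒ G_5=98039
G_5=98039  [base 7] 5·7^5 + 5·7^4 + 5·7^3 + 5·7^2 + 5·7 + 4  →[7↦8]→  5·8^5 + 5·8^4 + 5·8^3 + 5·8^2 + 5·8 + 4 = 187244  −1 ⇒ G_6=187243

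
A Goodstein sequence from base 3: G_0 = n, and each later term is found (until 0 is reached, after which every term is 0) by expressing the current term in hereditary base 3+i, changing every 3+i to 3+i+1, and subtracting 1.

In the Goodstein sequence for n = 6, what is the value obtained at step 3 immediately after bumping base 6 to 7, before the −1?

8

(0) 6|_3 = 2·3 ↦ 2·4|_4 = 8 ⇒ 7
(1) 7|_4 = 4 + 3 ↦ 5 + 3|_5 = 8 ⇒ 7
(2) 7|_5 = 5 + 2 ↦ 6 + 2|_6 = 8 ⇒ 7
(3) 7|_6 = 6 + 1 ↦ 7 + 1|_7 = 8 ⇒ 7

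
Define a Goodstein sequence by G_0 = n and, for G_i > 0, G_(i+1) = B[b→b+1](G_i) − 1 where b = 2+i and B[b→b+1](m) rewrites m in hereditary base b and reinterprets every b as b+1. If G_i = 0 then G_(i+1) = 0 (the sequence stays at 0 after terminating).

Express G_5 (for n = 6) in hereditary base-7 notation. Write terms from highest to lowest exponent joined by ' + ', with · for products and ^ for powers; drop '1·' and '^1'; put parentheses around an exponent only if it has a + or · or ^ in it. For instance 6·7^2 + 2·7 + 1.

i=0: 6 = 2^2 + 2 (b=2); 2→3: 3^3 + 3 = 30; 30−1 = 29
i=1: 29 = 3^3 + 2 (b=3); 3→4: 4^4 + 2 = 258; 258−1 = 257
i=2: 257 = 4^4 + 1 (b=4); 4→5: 5^5 + 1 = 3126; 3126−1 = 3125
i=3: 3125 = 5^5 (b=5); 5→6: 6^6 = 46656; 46656−1 = 46655
i=4: 46655 = 5·6^5 + 5·6^4 + 5·6^3 + 5·6^2 + 5·6 + 5 (b=6); 6→7: 5·7^5 + 5·7^4 + 5·7^3 + 5·7^2 + 5·7 + 5 = 98040; 98040−1 = 98039
i=5: 98039 = 5·7^5 + 5·7^4 + 5·7^3 + 5·7^2 + 5·7 + 4 (b=7); 7→8: 5·8^5 + 5·8^4 + 5·8^3 + 5·8^2 + 5·8 + 4 = 187244; 187244−1 = 187243

5·7^5 + 5·7^4 + 5·7^3 + 5·7^2 + 5·7 + 4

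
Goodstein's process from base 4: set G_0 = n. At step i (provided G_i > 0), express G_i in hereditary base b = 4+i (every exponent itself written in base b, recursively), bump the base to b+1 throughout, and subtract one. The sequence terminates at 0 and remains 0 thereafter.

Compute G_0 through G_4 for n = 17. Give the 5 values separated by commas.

17, 25, 35, 39, 43

i=0: 17 = 4^2 + 1 (b=4); 4→5: 5^2 + 1 = 26; 26−1 = 25
i=1: 25 = 5^2 (b=5); 5→6: 6^2 = 36; 36−1 = 35
i=2: 35 = 5·6 + 5 (b=6); 6→7: 5·7 + 5 = 40; 40−1 = 39
i=3: 39 = 5·7 + 4 (b=7); 7→8: 5·8 + 4 = 44; 44−1 = 43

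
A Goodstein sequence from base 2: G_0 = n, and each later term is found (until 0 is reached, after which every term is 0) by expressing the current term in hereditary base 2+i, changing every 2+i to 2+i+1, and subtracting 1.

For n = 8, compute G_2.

553

base 2: 8 = 2^(2 + 1); at 3: 3^(3 + 1) = 81; next = 80
base 3: 80 = 2·3^3 + 2·3^2 + 2·3 + 2; at 4: 2·4^4 + 2·4^2 + 2·4 + 2 = 554; next = 553
base 4: 553 = 2·4^4 + 2·4^2 + 2·4 + 1; at 5: 2·5^5 + 2·5^2 + 2·5 + 1 = 6311; next = 6310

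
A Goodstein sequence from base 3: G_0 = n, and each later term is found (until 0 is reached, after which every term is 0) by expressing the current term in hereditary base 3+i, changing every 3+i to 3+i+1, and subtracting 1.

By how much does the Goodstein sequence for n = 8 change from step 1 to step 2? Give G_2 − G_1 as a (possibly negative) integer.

G_0=8  [base 3] 2·3 + 2  →[3↦4]→  2·4 + 2 = 10  −1 ⇒ G_1=9
G_1=9  [base 4] 2·4 + 1  →[4↦5]→  2·5 + 1 = 11  −1 ⇒ G_2=10

1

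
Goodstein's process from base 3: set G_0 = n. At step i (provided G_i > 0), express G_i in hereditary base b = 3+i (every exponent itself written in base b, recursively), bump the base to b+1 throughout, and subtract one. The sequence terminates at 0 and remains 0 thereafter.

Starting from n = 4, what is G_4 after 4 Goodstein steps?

(0) 4|_3 = 3 + 1 ↦ 4 + 1|_4 = 5 ⇒ 4
(1) 4|_4 = 4 ↦ 5|_5 = 5 ⇒ 4
(2) 4|_5 = 4 ↦ 4|_6 = 4 ⇒ 3
(3) 3|_6 = 3 ↦ 3|_7 = 3 ⇒ 2
(4) 2|_7 = 2 ↦ 2|_8 = 2 ⇒ 1

2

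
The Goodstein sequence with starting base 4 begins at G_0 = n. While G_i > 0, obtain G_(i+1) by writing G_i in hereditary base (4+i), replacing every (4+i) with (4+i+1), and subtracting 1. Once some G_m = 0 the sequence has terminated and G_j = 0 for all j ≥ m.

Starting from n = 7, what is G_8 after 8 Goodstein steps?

i=0: 7 = 4 + 3 (b=4); 4→5: 5 + 3 = 8; 8−1 = 7
i=1: 7 = 5 + 2 (b=5); 5→6: 6 + 2 = 8; 8−1 = 7
i=2: 7 = 6 + 1 (b=6); 6→7: 7 + 1 = 8; 8−1 = 7
i=3: 7 = 7 (b=7); 7→8: 8 = 8; 8−1 = 7
i=4: 7 = 7 (b=8); 8→9: 7 = 7; 7−1 = 6
i=5: 6 = 6 (b=9); 9→10: 6 = 6; 6−1 = 5
i=6: 5 = 5 (b=10); 10→11: 5 = 5; 5−1 = 4
i=7: 4 = 4 (b=11); 11→12: 4 = 4; 4−1 = 3

3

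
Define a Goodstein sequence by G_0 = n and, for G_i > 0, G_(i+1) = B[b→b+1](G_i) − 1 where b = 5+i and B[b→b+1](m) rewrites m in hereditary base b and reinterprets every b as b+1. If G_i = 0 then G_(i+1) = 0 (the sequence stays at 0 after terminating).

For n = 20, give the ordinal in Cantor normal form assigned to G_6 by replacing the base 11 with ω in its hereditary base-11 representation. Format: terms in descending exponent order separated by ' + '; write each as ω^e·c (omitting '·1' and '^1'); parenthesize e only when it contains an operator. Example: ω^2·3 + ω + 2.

G_0=20  [base 5] 4·5  →[5↦6]→  4·6 = 24  −1 ⇒ G_1=23
G_1=23  [base 6] 3·6 + 5  →[6↦7]→  3·7 + 5 = 26  −1 ⇒ G_2=25
G_2=25  [base 7] 3·7 + 4  →[7↦8]→  3·8 + 4 = 28  −1 ⇒ G_3=27
G_3=27  [base 8] 3·8 + 3  →[8↦9]→  3·9 + 3 = 30  −1 ⇒ G_4=29
G_4=29  [base 9] 3·9 + 2  →[9↦10]→  3·10 + 2 = 32  −1 ⇒ G_5=31
G_5=31  [base 10] 3·10 + 1  →[10↦11]→  3·11 + 1 = 34  −1 ⇒ G_6=33
G_6=33  [base 11] 3·11  →[11↦12]→  3·12 = 36  −1 ⇒ G_7=35

ω·3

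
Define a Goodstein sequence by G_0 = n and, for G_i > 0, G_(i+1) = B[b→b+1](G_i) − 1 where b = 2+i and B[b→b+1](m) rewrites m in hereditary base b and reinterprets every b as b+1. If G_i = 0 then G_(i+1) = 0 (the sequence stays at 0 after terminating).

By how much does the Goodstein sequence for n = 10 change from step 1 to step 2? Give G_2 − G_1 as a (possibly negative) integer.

step 0: 10 = 2^(2 + 1) + 2; sub 3 for 2: 3^(3 + 1) + 3; = 84; G_1 = 84−1 = 83
step 1: 83 = 3^(3 + 1) + 2; sub 4 for 3: 4^(4 + 1) + 2; = 1026; G_2 = 1026−1 = 1025

942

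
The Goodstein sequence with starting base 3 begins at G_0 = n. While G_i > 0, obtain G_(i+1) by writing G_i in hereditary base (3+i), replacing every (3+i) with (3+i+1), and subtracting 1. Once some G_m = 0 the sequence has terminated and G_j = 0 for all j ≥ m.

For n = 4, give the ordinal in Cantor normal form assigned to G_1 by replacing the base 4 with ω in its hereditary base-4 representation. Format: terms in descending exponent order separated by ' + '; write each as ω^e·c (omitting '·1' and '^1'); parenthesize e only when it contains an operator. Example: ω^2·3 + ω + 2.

ω

base 3: 4 = 3 + 1; at 4: 4 + 1 = 5; next = 4
base 4: 4 = 4; at 5: 5 = 5; next = 4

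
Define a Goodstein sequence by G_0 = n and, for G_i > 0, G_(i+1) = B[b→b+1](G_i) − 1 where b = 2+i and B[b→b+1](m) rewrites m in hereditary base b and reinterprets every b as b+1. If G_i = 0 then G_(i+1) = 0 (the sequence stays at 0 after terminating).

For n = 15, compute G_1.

111

15 —HB2→ 2^(2 + 1) + 2^2 + 2 + 1 —bump→ 3^(3 + 1) + 3^3 + 3 + 1 = 112 —(−1)→ 111
111 —HB3→ 3^(3 + 1) + 3^3 + 3 —bump→ 4^(4 + 1) + 4^4 + 4 = 1284 —(−1)→ 1283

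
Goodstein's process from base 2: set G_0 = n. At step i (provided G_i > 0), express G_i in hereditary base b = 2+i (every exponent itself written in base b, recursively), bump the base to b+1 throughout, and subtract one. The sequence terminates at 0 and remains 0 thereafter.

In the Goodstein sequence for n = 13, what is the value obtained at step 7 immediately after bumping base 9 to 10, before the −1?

100000003326

(0) 13|_2 = 2^(2 + 1) + 2^2 + 1 ↦ 3^(3 + 1) + 3^3 + 1|_3 = 109 ⇒ 108
(1) 108|_3 = 3^(3 + 1) + 3^3 ↦ 4^(4 + 1) + 4^4|_4 = 1280 ⇒ 1279
(2) 1279|_4 = 4^(4 + 1) + 3·4^3 + 3·4^2 + 3·4 + 3 ↦ 5^(5 + 1) + 3·5^3 + 3·5^2 + 3·5 + 3|_5 = 16093 ⇒ 16092
(3) 16092|_5 = 5^(5 + 1) + 3·5^3 + 3·5^2 + 3·5 + 2 ↦ 6^(6 + 1) + 3·6^3 + 3·6^2 + 3·6 + 2|_6 = 280712 ⇒ 280711
(4) 280711|_6 = 6^(6 + 1) + 3·6^3 + 3·6^2 + 3·6 + 1 ↦ 7^(7 + 1) + 3·7^3 + 3·7^2 + 3·7 + 1|_7 = 5765999 ⇒ 5765998
(5) 5765998|_7 = 7^(7 + 1) + 3·7^3 + 3·7^2 + 3·7 ↦ 8^(8 + 1) + 3·8^3 + 3·8^2 + 3·8|_8 = 134219480 ⇒ 134219479
(6) 134219479|_8 = 8^(8 + 1) + 3·8^3 + 3·8^2 + 2·8 + 7 ↦ 9^(9 + 1) + 3·9^3 + 3·9^2 + 2·9 + 7|_9 = 3486786856 ⇒ 3486786855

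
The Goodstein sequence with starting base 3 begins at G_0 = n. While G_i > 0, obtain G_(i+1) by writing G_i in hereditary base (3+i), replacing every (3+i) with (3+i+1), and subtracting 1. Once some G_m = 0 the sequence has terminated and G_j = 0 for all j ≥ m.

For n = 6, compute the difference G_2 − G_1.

G_0=6  [base 3] 2·3  →[3↦4]→  2·4 = 8  −1 ⇒ G_1=7
G_1=7  [base 4] 4 + 3  →[4↦5]→  5 + 3 = 8  −1 ⇒ G_2=7

0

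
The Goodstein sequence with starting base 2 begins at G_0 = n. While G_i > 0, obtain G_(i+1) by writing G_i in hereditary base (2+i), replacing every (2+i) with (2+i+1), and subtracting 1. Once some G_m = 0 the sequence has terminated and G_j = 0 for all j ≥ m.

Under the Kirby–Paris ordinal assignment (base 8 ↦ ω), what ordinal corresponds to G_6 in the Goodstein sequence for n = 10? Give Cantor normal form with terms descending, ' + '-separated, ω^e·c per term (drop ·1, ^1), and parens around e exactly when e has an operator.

i=0: 10 = 2^(2 + 1) + 2 (b=2); 2→3: 3^(3 + 1) + 3 = 84; 84−1 = 83
i=1: 83 = 3^(3 + 1) + 2 (b=3); 3→4: 4^(4 + 1) + 2 = 1026; 1026−1 = 1025
i=2: 1025 = 4^(4 + 1) + 1 (b=4); 4→5: 5^(5 + 1) + 1 = 15626; 15626−1 = 15625
i=3: 15625 = 5^(5 + 1) (b=5); 5→6: 6^(6 + 1) = 279936; 279936−1 = 279935
i=4: 279935 = 5·6^6 + 5·6^5 + 5·6^4 + 5·6^3 + 5·6^2 + 5·6 + 5 (b=6); 6→7: 5·7^7 + 5·7^5 + 5·7^4 + 5·7^3 + 5·7^2 + 5·7 + 5 = 4215755; 4215755−1 = 4215754
i=5: 4215754 = 5·7^7 + 5·7^5 + 5·7^4 + 5·7^3 + 5·7^2 + 5·7 + 4 (b=7); 7→8: 5·8^8 + 5·8^5 + 5·8^4 + 5·8^3 + 5·8^2 + 5·8 + 4 = 84073324; 84073324−1 = 84073323

ω^ω·5 + ω^5·5 + ω^4·5 + ω^3·5 + ω^2·5 + ω·5 + 3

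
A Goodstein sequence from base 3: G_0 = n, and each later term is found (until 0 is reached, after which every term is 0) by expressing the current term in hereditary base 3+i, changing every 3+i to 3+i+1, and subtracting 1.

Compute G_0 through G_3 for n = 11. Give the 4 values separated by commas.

11, 17, 25, 35

G_0=11  [base 3] 3^2 + 2  →[3↦4]→  4^2 + 2 = 18  −1 ⇒ G_1=17
G_1=17  [base 4] 4^2 + 1  →[4↦5]→  5^2 + 1 = 26  −1 ⇒ G_2=25
G_2=25  [base 5] 5^2  →[5↦6]→  6^2 = 36  −1 ⇒ G_3=35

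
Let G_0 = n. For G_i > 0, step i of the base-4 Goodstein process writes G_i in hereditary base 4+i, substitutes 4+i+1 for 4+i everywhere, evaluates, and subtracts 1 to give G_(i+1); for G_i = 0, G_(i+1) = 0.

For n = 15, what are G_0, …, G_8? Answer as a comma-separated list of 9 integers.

15 —HB4→ 3·4 + 3 —bump→ 3·5 + 3 = 18 —(−1)→ 17
17 —HB5→ 3·5 + 2 —bump→ 3·6 + 2 = 20 —(−1)→ 19
19 —HB6→ 3·6 + 1 —bump→ 3·7 + 1 = 22 —(−1)→ 21
21 —HB7→ 3·7 —bump→ 3·8 = 24 —(−1)→ 23
23 —HB8→ 2·8 + 7 —bump→ 2·9 + 7 = 25 —(−1)→ 24
24 —HB9→ 2·9 + 6 —bump→ 2·10 + 6 = 26 —(−1)→ 25
25 —HB10→ 2·10 + 5 —bump→ 2·11 + 5 = 27 —(−1)→ 26
26 —HB11→ 2·11 + 4 —bump→ 2·12 + 4 = 28 —(−1)→ 27

15, 17, 19, 21, 23, 24, 25, 26, 27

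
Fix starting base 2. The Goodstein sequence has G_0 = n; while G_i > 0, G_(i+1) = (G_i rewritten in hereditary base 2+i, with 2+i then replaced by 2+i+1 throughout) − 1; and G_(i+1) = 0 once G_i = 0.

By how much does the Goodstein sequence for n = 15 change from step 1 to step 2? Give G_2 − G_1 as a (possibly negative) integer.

1172

(0) 15|_2 = 2^(2 + 1) + 2^2 + 2 + 1 ↦ 3^(3 + 1) + 3^3 + 3 + 1|_3 = 112 ⇒ 111
(1) 111|_3 = 3^(3 + 1) + 3^3 + 3 ↦ 4^(4 + 1) + 4^4 + 4|_4 = 1284 ⇒ 1283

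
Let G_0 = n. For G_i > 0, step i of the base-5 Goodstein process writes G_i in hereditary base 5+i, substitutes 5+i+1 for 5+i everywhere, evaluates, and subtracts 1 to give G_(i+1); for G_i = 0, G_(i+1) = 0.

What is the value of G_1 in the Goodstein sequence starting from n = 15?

i=0: 15 = 3·5 (b=5); 5→6: 3·6 = 18; 18−1 = 17
i=1: 17 = 2·6 + 5 (b=6); 6→7: 2·7 + 5 = 19; 19−1 = 18

17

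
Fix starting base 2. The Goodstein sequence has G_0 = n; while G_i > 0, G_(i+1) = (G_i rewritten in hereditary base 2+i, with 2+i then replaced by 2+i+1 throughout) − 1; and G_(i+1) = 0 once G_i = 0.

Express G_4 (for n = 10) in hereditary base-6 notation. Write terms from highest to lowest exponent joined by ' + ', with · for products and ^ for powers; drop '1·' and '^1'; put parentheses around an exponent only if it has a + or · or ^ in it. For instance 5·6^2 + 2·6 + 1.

5·6^6 + 5·6^5 + 5·6^4 + 5·6^3 + 5·6^2 + 5·6 + 5

i=0: 10 = 2^(2 + 1) + 2 (b=2); 2→3: 3^(3 + 1) + 3 = 84; 84−1 = 83
i=1: 83 = 3^(3 + 1) + 2 (b=3); 3→4: 4^(4 + 1) + 2 = 1026; 1026−1 = 1025
i=2: 1025 = 4^(4 + 1) + 1 (b=4); 4→5: 5^(5 + 1) + 1 = 15626; 15626−1 = 15625
i=3: 15625 = 5^(5 + 1) (b=5); 5→6: 6^(6 + 1) = 279936; 279936−1 = 279935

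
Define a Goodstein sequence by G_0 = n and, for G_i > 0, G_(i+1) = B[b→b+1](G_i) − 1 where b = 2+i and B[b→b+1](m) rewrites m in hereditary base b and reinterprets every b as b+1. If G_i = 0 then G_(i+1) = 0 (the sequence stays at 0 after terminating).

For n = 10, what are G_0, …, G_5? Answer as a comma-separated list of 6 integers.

10 —HB2→ 2^(2 + 1) + 2 —bump→ 3^(3 + 1) + 3 = 84 —(−1)→ 83
83 —HB3→ 3^(3 + 1) + 2 —bump→ 4^(4 + 1) + 2 = 1026 —(−1)→ 1025
1025 —HB4→ 4^(4 + 1) + 1 —bump→ 5^(5 + 1) + 1 = 15626 —(−1)→ 15625
15625 —HB5→ 5^(5 + 1) —bump→ 6^(6 + 1) = 279936 —(−1)→ 279935
279935 —HB6→ 5·6^6 + 5·6^5 + 5·6^4 + 5·6^3 + 5·6^2 + 5·6 + 5 —bump→ 5·7^7 + 5·7^5 + 5·7^4 + 5·7^3 + 5·7^2 + 5·7 + 5 = 4215755 —(−1)→ 4215754

10, 83, 1025, 15625, 279935, 4215754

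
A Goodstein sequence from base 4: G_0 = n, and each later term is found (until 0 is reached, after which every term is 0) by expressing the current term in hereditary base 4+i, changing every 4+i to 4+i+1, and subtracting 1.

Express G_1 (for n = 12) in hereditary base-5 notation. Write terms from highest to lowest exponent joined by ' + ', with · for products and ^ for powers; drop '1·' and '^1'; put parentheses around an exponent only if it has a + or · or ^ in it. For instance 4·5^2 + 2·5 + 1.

(0) 12|_4 = 3·4 ↦ 3·5|_5 = 15 ⇒ 14
(1) 14|_5 = 2·5 + 4 ↦ 2·6 + 4|_6 = 16 ⇒ 15

2·5 + 4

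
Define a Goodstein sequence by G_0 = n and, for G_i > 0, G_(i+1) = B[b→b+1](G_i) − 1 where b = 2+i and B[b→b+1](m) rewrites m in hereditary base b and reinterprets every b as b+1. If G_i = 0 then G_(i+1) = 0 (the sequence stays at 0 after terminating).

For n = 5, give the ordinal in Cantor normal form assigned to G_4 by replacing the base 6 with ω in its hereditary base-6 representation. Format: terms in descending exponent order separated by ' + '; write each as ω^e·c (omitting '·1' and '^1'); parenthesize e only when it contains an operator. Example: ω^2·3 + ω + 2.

[0] 5 ≡ 2^2 + 1 (base 2). Lift 3: 28. −1: 27.
[1] 27 ≡ 3^3 (base 3). Lift 4: 256. −1: 255.
[2] 255 ≡ 3·4^3 + 3·4^2 + 3·4 + 3 (base 4). Lift 5: 468. −1: 467.
[3] 467 ≡ 3·5^3 + 3·5^2 + 3·5 + 2 (base 5). Lift 6: 776. −1: 775.
[4] 775 ≡ 3·6^3 + 3·6^2 + 3·6 + 1 (base 6). Lift 7: 1198. −1: 1197.

ω^3·3 + ω^2·3 + ω·3 + 1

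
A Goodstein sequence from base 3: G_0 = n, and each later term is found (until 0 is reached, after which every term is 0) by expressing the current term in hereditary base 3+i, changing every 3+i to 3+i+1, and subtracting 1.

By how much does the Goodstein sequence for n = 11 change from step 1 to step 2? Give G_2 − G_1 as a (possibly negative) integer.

8

11 —HB3→ 3^2 + 2 —bump→ 4^2 + 2 = 18 —(−1)→ 17
17 —HB4→ 4^2 + 1 —bump→ 5^2 + 1 = 26 —(−1)→ 25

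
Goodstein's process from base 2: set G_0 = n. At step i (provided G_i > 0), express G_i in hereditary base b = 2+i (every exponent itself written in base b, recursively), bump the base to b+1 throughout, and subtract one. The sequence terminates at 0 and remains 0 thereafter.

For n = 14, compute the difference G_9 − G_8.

3038428706945

G_0=14  [base 2] 2^(2 + 1) + 2^2 + 2  →[2↦3]→  3^(3 + 1) + 3^3 + 3 = 111  −1 ⇒ G_1=110
G_1=110  [base 3] 3^(3 + 1) + 3^3 + 2  →[3↦4]→  4^(4 + 1) + 4^4 + 2 = 1282  −1 ⇒ G_2=1281
G_2=1281  [base 4] 4^(4 + 1) + 4^4 + 1  →[4↦5]→  5^(5 + 1) + 5^5 + 1 = 18751  −1 ⇒ G_3=18750
G_3=18750  [base 5] 5^(5 + 1) + 5^5  →[5↦6]→  6^(6 + 1) + 6^6 = 326592  −1 ⇒ G_4=326591
G_4=326591  [base 6] 6^(6 + 1) + 5·6^5 + 5·6^4 + 5·6^3 + 5·6^2 + 5·6 + 5  →[6↦7]→  7^(7 + 1) + 5·7^5 + 5·7^4 + 5·7^3 + 5·7^2 + 5·7 + 5 = 5862841  −1 ⇒ G_5=5862840
G_5=5862840  [base 7] 7^(7 + 1) + 5·7^5 + 5·7^4 + 5·7^3 + 5·7^2 + 5·7 + 4  →[7↦8]→  8^(8 + 1) + 5·8^5 + 5·8^4 + 5·8^3 + 5·8^2 + 5·8 + 4 = 134404972  −1 ⇒ G_6=134404971
G_6=134404971  [base 8] 8^(8 + 1) + 5·8^5 + 5·8^4 + 5·8^3 + 5·8^2 + 5·8 + 3  →[8↦9]→  9^(9 + 1) + 5·9^5 + 5·9^4 + 5·9^3 + 5·9^2 + 5·9 + 3 = 3487116549  −1 ⇒ G_7=3487116548
G_7=3487116548  [base 9] 9^(9 + 1) + 5·9^5 + 5·9^4 + 5·9^3 + 5·9^2 + 5·9 + 2  →[9↦10]→  10^(10 + 1) + 5·10^5 + 5·10^4 + 5·10^3 + 5·10^2 + 5·10 + 2 = 100000555552  −1 ⇒ G_8=100000555551
G_8=100000555551  [base 10] 10^(10 + 1) + 5·10^5 + 5·10^4 + 5·10^3 + 5·10^2 + 5·10 + 1  →[10↦11]→  11^(11 + 1) + 5·11^5 + 5·11^4 + 5·11^3 + 5·11^2 + 5·11 + 1 = 3138429262497  −1 ⇒ G_9=3138429262496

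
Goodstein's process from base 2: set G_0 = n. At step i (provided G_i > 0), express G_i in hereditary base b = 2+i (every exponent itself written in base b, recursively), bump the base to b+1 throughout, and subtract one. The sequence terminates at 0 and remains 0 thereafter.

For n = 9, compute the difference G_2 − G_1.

942

base 2: 9 = 2^(2 + 1) + 1; at 3: 3^(3 + 1) + 1 = 82; next = 81
base 3: 81 = 3^(3 + 1); at 4: 4^(4 + 1) = 1024; next = 1023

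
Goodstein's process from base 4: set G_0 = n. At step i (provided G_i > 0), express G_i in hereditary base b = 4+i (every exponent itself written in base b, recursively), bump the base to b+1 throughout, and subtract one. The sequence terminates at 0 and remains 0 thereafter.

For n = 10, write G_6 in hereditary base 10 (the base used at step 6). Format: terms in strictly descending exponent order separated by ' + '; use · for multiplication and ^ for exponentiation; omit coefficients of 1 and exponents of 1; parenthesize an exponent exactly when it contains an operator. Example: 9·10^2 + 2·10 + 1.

10 + 3

base 4: 10 = 2·4 + 2; at 5: 2·5 + 2 = 12; next = 11
base 5: 11 = 2·5 + 1; at 6: 2·6 + 1 = 13; next = 12
base 6: 12 = 2·6; at 7: 2·7 = 14; next = 13
base 7: 13 = 7 + 6; at 8: 8 + 6 = 14; next = 13
base 8: 13 = 8 + 5; at 9: 9 + 5 = 14; next = 13
base 9: 13 = 9 + 4; at 10: 10 + 4 = 14; next = 13
base 10: 13 = 10 + 3; at 11: 11 + 3 = 14; next = 13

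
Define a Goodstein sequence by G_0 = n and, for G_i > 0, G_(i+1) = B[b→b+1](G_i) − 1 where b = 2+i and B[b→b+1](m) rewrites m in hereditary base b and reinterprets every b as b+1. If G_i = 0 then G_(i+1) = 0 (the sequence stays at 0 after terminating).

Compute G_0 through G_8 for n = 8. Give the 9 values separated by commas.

8, 80, 553, 6310, 93395, 1647195, 33554571, 774841151, 20000000211

(0) 8|_2 = 2^(2 + 1) ↦ 3^(3 + 1)|_3 = 81 ⇒ 80
(1) 80|_3 = 2·3^3 + 2·3^2 + 2·3 + 2 ↦ 2·4^4 + 2·4^2 + 2·4 + 2|_4 = 554 ⇒ 553
(2) 553|_4 = 2·4^4 + 2·4^2 + 2·4 + 1 ↦ 2·5^5 + 2·5^2 + 2·5 + 1|_5 = 6311 ⇒ 6310
(3) 6310|_5 = 2·5^5 + 2·5^2 + 2·5 ↦ 2·6^6 + 2·6^2 + 2·6|_6 = 93396 ⇒ 93395
(4) 93395|_6 = 2·6^6 + 2·6^2 + 6 + 5 ↦ 2·7^7 + 2·7^2 + 7 + 5|_7 = 1647196 ⇒ 1647195
(5) 1647195|_7 = 2·7^7 + 2·7^2 + 7 + 4 ↦ 2·8^8 + 2·8^2 + 8 + 4|_8 = 33554572 ⇒ 33554571
(6) 33554571|_8 = 2·8^8 + 2·8^2 + 8 + 3 ↦ 2·9^9 + 2·9^2 + 9 + 3|_9 = 774841152 ⇒ 774841151
(7) 774841151|_9 = 2·9^9 + 2·9^2 + 9 + 2 ↦ 2·10^10 + 2·10^2 + 10 + 2|_10 = 20000000212 ⇒ 20000000211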